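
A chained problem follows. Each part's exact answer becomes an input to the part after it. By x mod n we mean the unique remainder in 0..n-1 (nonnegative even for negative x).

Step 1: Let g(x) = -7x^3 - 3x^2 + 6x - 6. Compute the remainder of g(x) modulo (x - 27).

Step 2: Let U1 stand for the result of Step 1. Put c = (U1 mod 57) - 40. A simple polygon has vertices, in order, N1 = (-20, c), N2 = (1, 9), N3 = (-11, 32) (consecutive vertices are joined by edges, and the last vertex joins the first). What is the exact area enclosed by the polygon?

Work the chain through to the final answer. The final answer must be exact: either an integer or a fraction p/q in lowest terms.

Step 1: remainder = value at the root: -7*(27)^3 - 3*(27)^2 + 6*(27)^1 - 6 = (-137781) + (-2187) + (162) + (-6) = -139812; answer -139812
Step 2: U1 = -139812; c = -31; cross terms: (-20*9 - 1*-31)=-149, (1*32 - -11*9)=131, (-11*-31 - -20*32)=981; twice the area = |963| = 963; area = 963/2; answer 963/2

963/2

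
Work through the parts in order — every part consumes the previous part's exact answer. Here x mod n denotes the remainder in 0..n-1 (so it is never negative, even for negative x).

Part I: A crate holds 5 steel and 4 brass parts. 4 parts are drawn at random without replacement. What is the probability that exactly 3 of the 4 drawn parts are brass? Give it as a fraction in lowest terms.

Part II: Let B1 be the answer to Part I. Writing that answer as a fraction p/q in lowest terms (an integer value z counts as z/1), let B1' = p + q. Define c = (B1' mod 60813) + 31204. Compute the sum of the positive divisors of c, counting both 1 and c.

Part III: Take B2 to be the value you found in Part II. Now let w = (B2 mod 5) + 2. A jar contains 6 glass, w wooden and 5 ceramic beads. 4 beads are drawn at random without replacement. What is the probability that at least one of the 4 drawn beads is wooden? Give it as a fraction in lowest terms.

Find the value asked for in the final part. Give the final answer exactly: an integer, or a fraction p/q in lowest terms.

Part I: total draws C(9,4) = 126; favorable C(4,3)*C(5,1) = 20; P = 10/63; answer 10/63
Part II: B1 = 10/63; threaded value p + q = 73; c = 31277; 31277 is prime, so its only divisors are 1 and 31277; sigma = 1 + 31277 = 31278; answer 31278
Part III: B2 = 31278; w = 5; total draws C(16,4) = 1820; complement C(11,4) = 330; favorable 1820 - 330 = 1490; P = 149/182; answer 149/182

149/182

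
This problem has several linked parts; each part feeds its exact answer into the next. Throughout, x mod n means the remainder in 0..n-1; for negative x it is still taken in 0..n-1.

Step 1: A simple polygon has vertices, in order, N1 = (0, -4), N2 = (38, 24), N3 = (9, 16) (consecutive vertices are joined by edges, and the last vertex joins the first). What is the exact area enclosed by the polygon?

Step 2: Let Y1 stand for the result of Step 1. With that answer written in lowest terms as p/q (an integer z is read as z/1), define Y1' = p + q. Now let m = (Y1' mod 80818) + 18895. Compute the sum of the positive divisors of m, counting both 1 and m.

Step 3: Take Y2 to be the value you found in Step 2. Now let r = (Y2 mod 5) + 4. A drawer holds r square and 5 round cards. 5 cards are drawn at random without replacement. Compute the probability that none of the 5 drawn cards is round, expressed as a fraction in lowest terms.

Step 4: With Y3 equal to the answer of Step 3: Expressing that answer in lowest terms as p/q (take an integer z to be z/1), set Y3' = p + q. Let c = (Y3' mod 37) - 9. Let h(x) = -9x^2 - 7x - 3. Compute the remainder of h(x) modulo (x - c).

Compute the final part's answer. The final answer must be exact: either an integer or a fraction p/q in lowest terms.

Step 1: cross terms: (0*24 - 38*-4)=152, (38*16 - 9*24)=392, (9*-4 - 0*16)=-36; twice the area = |508| = 508; area = 254; answer 254
Step 2: Y1 = 254; threaded value p + q = 255; m = 19150; 19150 = 2 * 5^2 * 383; sigma = (1 + 2) * (1 + 5 + 25) * (1 + 383) = 3 * 31 * 384 = 35712; answer 35712
Step 3: Y2 = 35712; r = 6; total draws C(11,5) = 462; favorable C(6,5) = 6; P = 1/77; answer 1/77
Step 4: Y3 = 1/77; threaded value p + q = 78; c = -5; remainder = value at the root: -9*(-5)^2 - 7*(-5)^1 - 3 = (-225) + (35) + (-3) = -193; answer -193

-193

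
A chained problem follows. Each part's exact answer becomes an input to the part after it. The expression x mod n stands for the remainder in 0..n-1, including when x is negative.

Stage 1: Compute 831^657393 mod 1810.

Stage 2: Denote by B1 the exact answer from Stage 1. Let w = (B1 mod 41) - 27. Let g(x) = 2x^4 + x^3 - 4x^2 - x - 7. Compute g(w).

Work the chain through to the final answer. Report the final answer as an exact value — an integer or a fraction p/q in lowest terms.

-9

Stage 1: squarings mod 1810: 831^1=831, 831^2=951, 831^4=1211, 831^8=421, 831^16=1671, 831^32=1221, 831^64=1211, 831^128=421, 831^256=1671, 831^512=1221, 831^1024=1211, 831^2048=421, 831^4096=1671, 831^8192=1221, 831^16384=1211, 831^32768=421, 831^65536=1671, 831^131072=1221, 831^262144=1211, 831^524288=421; 831^657393 = 831^1 * 831^16 * 831^32 * 831^64 * 831^128 * 831^256 * 831^512 * 831^1024 * 831^131072 * 831^524288 = 1051 (mod 1810); answer 1051
Stage 2: B1 = 1051; w = -1; 2*(-1)^4 + 1*(-1)^3 - 4*(-1)^2 - 1*(-1)^1 - 7 = (2) + (-1) + (-4) + (1) + (-7) = -9; answer -9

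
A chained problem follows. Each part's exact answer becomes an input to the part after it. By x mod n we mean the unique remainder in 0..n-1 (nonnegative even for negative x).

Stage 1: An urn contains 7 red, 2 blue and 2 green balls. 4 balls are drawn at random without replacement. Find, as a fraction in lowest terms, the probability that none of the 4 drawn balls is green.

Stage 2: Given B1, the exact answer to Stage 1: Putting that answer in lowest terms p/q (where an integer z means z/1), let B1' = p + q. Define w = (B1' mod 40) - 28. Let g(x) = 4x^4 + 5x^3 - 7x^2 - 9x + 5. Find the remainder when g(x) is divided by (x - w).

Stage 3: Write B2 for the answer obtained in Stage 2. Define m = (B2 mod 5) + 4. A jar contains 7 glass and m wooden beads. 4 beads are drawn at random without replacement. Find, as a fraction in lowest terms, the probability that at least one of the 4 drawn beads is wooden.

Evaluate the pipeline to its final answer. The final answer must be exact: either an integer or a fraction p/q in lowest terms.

38/39

Stage 1: total draws C(11,4) = 330; favorable C(9,4) = 126; P = 21/55; answer 21/55
Stage 2: B1 = 21/55; threaded value p + q = 76; w = 8; remainder = value at the root: 4*(8)^4 + 5*(8)^3 - 7*(8)^2 - 9*(8)^1 + 5 = (16384) + (2560) + (-448) + (-72) + (5) = 18429; answer 18429
Stage 3: B2 = 18429; m = 8; total draws C(15,4) = 1365; complement C(7,4) = 35; favorable 1365 - 35 = 1330; P = 38/39; answer 38/39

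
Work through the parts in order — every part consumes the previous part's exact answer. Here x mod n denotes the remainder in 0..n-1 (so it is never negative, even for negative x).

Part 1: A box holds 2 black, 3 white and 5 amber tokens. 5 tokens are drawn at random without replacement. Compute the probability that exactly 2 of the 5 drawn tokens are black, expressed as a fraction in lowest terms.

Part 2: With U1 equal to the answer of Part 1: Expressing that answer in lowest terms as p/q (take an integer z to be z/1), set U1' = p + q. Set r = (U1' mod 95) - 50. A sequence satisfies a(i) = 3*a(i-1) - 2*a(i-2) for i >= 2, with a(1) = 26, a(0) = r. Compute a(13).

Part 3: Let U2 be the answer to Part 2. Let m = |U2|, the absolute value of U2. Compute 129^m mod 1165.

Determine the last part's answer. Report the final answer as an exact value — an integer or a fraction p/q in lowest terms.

71

Part 1: total draws C(10,5) = 252; favorable C(2,2)*C(8,3) = 56; P = 2/9; answer 2/9
Part 2: U1 = 2/9; threaded value p + q = 11; r = -39; a(2) = 3*(26) - 2*(-39) = 156; iterating: a(2)=156, a(3)=416, a(4)=936, a(5)=1976, a(6)=4056, a(7)=8216, a(8)=16536, a(9)=33176, a(10)=66456, a(11)=133016, a(12)=266136, a(13)=532376; answer 532376
Part 3: U2 = 532376; m = 532376; squarings mod 1165: 129^1=129, 129^2=331, 129^4=51, 129^8=271, 129^16=46, 129^32=951, 129^64=361, 129^128=1006, 129^256=816, 129^512=641, 129^1024=801, 129^2048=851, 129^4096=736, 129^8192=1136, 129^16384=841, 129^32768=126, 129^65536=731, 129^131072=791, 129^262144=76, 129^524288=1116; 129^532376 = 129^8 * 129^16 * 129^128 * 129^256 * 129^512 * 129^1024 * 129^2048 * 129^4096 * 129^524288 = 71 (mod 1165); answer 71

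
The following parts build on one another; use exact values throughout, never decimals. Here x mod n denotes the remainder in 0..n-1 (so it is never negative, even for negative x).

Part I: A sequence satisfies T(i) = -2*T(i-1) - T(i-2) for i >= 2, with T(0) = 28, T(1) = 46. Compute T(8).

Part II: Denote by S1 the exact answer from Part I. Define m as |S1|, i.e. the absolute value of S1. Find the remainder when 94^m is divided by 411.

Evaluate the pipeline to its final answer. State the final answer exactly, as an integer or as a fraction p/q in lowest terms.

Part I: T(2) = -2*(46) - 1*(28) = -120; iterating: T(2)=-120, T(3)=194, T(4)=-268, T(5)=342, T(6)=-416, T(7)=490, T(8)=-564; answer -564
Part II: S1 = -564; m = 564; squarings mod 411: 94^1=94, 94^2=205, 94^4=103, 94^8=334, 94^16=175, 94^32=211, 94^64=133, 94^128=16, 94^256=256, 94^512=187; 94^564 = 94^4 * 94^16 * 94^32 * 94^512 = 352 (mod 411); answer 352

352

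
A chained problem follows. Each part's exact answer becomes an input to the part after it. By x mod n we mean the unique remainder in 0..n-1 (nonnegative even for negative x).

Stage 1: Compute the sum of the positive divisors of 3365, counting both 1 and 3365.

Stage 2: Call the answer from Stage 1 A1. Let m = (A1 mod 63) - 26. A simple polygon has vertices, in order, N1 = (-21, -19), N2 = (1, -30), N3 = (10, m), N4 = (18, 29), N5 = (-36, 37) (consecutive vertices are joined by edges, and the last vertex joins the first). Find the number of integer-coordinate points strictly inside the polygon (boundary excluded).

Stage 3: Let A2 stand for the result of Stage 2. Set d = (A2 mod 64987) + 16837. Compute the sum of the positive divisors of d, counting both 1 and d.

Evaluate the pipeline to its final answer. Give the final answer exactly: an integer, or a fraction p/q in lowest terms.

29388

Stage 1: 3365 = 5 * 673; sigma = (1 + 5) * (1 + 673) = 6 * 674 = 4044; answer 4044
Stage 2: A1 = 4044; m = -14; cross terms: (-21*-30 - 1*-19)=649, (1*-14 - 10*-30)=286, (10*29 - 18*-14)=542, (18*37 - -36*29)=1710, (-36*-19 - -21*37)=1461; twice the area = |4648| = 4648; area = 2324; boundary points = 11 + 1 + 1 + 2 + 1 = 16; strictly interior points = area - boundary/2 + 1 = 2317; answer 2317
Stage 3: A2 = 2317; d = 19154; 19154 = 2 * 61 * 157; sigma = (1 + 2) * (1 + 61) * (1 + 157) = 3 * 62 * 158 = 29388; answer 29388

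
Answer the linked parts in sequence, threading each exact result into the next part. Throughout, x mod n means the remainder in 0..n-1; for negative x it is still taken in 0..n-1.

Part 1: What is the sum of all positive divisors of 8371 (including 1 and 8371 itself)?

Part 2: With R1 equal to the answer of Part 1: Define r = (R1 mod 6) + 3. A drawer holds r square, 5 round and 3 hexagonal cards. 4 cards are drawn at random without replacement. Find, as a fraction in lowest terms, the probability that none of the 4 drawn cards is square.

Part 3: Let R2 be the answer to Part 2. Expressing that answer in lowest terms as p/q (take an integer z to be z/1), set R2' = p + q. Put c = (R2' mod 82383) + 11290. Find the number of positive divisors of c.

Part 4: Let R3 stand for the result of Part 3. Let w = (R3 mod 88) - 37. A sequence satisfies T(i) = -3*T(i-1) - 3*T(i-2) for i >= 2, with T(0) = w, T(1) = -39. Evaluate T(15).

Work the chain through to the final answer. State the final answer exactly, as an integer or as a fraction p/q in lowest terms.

Part 1: 8371 = 11 * 761; sigma = (1 + 11) * (1 + 761) = 12 * 762 = 9144; answer 9144
Part 2: R1 = 9144; r = 3; total draws C(11,4) = 330; favorable C(8,4) = 70; P = 7/33; answer 7/33
Part 3: R2 = 7/33; threaded value p + q = 40; c = 11330; 11330 = 2 * 5 * 11 * 103; number of divisors = (1+1) * (1+1) * (1+1) * (1+1) = 16; answer 16
Part 4: R3 = 16; w = -21; T(2) = -3*(-39) - 3*(-21) = 180; iterating: T(2)=180, T(3)=-423, T(4)=729, T(5)=-918, T(6)=567, T(7)=1053, T(8)=-4860, T(9)=11421, T(10)=-19683, T(11)=24786, T(12)=-15309, T(13)=-28431, T(14)=131220, T(15)=-308367; answer -308367

-308367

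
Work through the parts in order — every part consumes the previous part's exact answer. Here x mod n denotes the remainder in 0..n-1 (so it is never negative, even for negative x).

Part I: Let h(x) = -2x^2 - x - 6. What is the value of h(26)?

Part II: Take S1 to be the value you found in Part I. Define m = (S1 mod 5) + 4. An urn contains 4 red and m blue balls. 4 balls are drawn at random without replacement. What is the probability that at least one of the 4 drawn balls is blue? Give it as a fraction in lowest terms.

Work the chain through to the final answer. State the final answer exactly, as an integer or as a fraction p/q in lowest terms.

Part I: -2*(26)^2 - 1*(26)^1 - 6 = (-1352) + (-26) + (-6) = -1384; answer -1384
Part II: S1 = -1384; m = 5; total draws C(9,4) = 126; complement C(4,4) = 1; favorable 126 - 1 = 125; P = 125/126; answer 125/126

125/126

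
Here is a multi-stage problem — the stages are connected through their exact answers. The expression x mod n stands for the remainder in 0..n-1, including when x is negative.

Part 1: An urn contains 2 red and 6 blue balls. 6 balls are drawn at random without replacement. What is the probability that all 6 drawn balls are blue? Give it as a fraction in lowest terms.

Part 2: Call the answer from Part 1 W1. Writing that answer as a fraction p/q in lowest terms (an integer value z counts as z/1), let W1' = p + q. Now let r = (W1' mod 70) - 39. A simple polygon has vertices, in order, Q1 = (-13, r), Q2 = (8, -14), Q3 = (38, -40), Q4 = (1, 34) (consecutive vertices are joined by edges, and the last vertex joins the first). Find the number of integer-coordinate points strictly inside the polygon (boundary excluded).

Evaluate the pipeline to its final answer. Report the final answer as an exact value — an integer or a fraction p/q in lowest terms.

Part 1: total draws C(8,6) = 28; favorable C(6,6) = 1; P = 1/28; answer 1/28
Part 2: W1 = 1/28; threaded value p + q = 29; r = -10; cross terms: (-13*-14 - 8*-10)=262, (8*-40 - 38*-14)=212, (38*34 - 1*-40)=1332, (1*-10 - -13*34)=432; twice the area = |2238| = 2238; area = 1119; boundary points = 1 + 2 + 37 + 2 = 42; strictly interior points = area - boundary/2 + 1 = 1099; answer 1099

1099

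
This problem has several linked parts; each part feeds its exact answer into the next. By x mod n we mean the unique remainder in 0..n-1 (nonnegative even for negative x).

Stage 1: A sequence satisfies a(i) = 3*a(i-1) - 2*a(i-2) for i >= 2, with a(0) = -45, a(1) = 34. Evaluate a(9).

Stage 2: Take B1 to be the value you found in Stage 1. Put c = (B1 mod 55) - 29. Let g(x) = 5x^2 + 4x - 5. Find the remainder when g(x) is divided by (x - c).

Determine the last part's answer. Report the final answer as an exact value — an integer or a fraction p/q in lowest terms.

1915

Stage 1: a(2) = 3*(34) - 2*(-45) = 192; iterating: a(2)=192, a(3)=508, a(4)=1140, a(5)=2404, a(6)=4932, a(7)=9988, a(8)=20100, a(9)=40324; answer 40324
Stage 2: B1 = 40324; c = -20; remainder = value at the root: 5*(-20)^2 + 4*(-20)^1 - 5 = (2000) + (-80) + (-5) = 1915; answer 1915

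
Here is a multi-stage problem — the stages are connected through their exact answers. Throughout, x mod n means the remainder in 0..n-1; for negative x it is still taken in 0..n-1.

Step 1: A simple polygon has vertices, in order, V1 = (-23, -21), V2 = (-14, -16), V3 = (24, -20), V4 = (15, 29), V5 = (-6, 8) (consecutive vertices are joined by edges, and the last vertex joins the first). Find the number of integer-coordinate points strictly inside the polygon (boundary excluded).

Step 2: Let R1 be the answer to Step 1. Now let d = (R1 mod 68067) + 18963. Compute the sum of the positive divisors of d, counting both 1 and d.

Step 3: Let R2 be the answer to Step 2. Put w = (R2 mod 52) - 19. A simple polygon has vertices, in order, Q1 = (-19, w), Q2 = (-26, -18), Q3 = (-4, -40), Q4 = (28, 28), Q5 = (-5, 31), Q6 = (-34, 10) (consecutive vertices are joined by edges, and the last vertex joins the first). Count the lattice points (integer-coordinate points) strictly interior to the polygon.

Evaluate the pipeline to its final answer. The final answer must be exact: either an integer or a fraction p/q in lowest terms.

Step 1: cross terms: (-23*-16 - -14*-21)=74, (-14*-20 - 24*-16)=664, (24*29 - 15*-20)=996, (15*8 - -6*29)=294, (-6*-21 - -23*8)=310; twice the area = |2338| = 2338; area = 1169; boundary points = 1 + 2 + 1 + 21 + 1 = 26; strictly interior points = area - boundary/2 + 1 = 1157; answer 1157
Step 2: R1 = 1157; d = 20120; 20120 = 2^3 * 5 * 503; sigma = (1 + 2 + 4 + 8) * (1 + 5) * (1 + 503) = 15 * 6 * 504 = 45360; answer 45360
Step 3: R2 = 45360; w = -3; cross terms: (-19*-18 - -26*-3)=264, (-26*-40 - -4*-18)=968, (-4*28 - 28*-40)=1008, (28*31 - -5*28)=1008, (-5*10 - -34*31)=1004, (-34*-3 - -19*10)=292; twice the area = |4544| = 4544; area = 2272; boundary points = 1 + 22 + 4 + 3 + 1 + 1 = 32; strictly interior points = area - boundary/2 + 1 = 2257; answer 2257

2257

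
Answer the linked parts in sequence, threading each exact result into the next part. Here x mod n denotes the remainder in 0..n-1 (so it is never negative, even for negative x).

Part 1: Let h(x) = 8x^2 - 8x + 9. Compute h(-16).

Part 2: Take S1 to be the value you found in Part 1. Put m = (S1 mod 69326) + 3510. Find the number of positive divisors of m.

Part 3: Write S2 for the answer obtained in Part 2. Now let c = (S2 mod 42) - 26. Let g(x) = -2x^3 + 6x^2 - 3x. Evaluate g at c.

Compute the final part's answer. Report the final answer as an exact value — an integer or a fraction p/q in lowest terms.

13662

Part 1: 8*(-16)^2 - 8*(-16)^1 + 9 = (2048) + (128) + (9) = 2185; answer 2185
Part 2: S1 = 2185; m = 5695; 5695 = 5 * 17 * 67; number of divisors = (1+1) * (1+1) * (1+1) = 8; answer 8
Part 3: S2 = 8; c = -18; -2*(-18)^3 + 6*(-18)^2 - 3*(-18)^1 = (11664) + (1944) + (54) = 13662; answer 13662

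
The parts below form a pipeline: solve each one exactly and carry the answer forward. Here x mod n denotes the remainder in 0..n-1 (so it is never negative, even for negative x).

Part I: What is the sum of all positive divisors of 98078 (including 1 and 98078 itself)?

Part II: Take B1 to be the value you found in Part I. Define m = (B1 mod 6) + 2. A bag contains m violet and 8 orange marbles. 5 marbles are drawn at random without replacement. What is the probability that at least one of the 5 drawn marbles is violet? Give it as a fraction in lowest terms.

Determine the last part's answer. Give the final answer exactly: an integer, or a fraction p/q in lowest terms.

7/9

Part I: 98078 = 2 * 19 * 29 * 89; sigma = (1 + 2) * (1 + 19) * (1 + 29) * (1 + 89) = 3 * 20 * 30 * 90 = 162000; answer 162000
Part II: B1 = 162000; m = 2; total draws C(10,5) = 252; complement C(8,5) = 56; favorable 252 - 56 = 196; P = 7/9; answer 7/9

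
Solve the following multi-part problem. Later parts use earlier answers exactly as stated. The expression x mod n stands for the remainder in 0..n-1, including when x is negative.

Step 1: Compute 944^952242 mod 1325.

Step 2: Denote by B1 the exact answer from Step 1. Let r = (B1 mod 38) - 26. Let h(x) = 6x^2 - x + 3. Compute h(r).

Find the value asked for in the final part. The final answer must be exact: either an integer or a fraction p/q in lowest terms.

2188

Step 1: squarings mod 1325: 944^1=944, 944^2=736, 944^4=1096, 944^8=766, 944^16=1106, 944^32=261, 944^64=546, 944^128=1316, 944^256=81, 944^512=1261, 944^1024=121, 944^2048=66, 944^4096=381, 944^8192=736, 944^16384=1096, 944^32768=766, 944^65536=1106, 944^131072=261, 944^262144=546, 944^524288=1316; 944^952242 = 944^2 * 944^16 * 944^32 * 944^128 * 944^256 * 944^512 * 944^1024 * 944^32768 * 944^131072 * 944^262144 * 944^524288 = 1261 (mod 1325); answer 1261
Step 2: B1 = 1261; r = -19; 6*(-19)^2 - 1*(-19)^1 + 3 = (2166) + (19) + (3) = 2188; answer 2188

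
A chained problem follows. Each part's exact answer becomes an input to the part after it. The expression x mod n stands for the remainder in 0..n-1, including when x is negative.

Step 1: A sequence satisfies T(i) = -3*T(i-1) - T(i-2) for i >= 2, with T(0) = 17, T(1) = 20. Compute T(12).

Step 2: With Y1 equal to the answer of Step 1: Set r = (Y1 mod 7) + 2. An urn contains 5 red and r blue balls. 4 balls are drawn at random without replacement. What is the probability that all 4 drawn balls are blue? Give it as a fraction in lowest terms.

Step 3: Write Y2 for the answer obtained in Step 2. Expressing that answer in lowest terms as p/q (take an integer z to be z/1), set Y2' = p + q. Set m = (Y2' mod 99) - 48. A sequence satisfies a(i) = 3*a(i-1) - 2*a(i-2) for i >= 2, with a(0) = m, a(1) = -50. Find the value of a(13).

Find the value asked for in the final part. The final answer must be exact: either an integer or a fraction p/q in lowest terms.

Step 1: T(2) = -3*(20) - 1*(17) = -77; iterating: T(2)=-77, T(3)=211, T(4)=-556, T(5)=1457, T(6)=-3815, T(7)=9988, T(8)=-26149, T(9)=68459, T(10)=-179228, T(11)=469225, T(12)=-1228447; answer -1228447
Step 2: Y1 = -1228447; r = 6; total draws C(11,4) = 330; favorable C(6,4) = 15; P = 1/22; answer 1/22
Step 3: Y2 = 1/22; threaded value p + q = 23; m = -25; a(2) = 3*(-50) - 2*(-25) = -100; iterating: a(2)=-100, a(3)=-200, a(4)=-400, a(5)=-800, a(6)=-1600, a(7)=-3200, a(8)=-6400, a(9)=-12800, a(10)=-25600, a(11)=-51200, a(12)=-102400, a(13)=-204800; answer -204800

-204800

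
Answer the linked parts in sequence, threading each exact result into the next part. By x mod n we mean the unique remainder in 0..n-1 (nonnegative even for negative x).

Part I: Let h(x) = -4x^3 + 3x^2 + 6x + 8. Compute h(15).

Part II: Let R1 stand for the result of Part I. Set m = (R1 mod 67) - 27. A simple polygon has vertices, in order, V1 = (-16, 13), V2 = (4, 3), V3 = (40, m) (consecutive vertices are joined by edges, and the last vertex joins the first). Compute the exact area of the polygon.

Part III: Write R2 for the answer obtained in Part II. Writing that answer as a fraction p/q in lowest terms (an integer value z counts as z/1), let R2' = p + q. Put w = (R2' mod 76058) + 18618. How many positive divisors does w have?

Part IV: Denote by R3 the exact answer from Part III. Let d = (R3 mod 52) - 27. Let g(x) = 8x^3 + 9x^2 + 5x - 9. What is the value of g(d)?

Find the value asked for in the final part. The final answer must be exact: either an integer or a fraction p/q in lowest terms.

Part I: -4*(15)^3 + 3*(15)^2 + 6*(15)^1 + 8 = (-13500) + (675) + (90) + (8) = -12727; answer -12727
Part II: R1 = -12727; m = -24; cross terms: (-16*3 - 4*13)=-100, (4*-24 - 40*3)=-216, (40*13 - -16*-24)=136; twice the area = |-180| = 180; area = 90; answer 90
Part III: R2 = 90; threaded value p + q = 91; w = 18709; 18709 = 53 * 353; number of divisors = (1+1) * (1+1) = 4; answer 4
Part IV: R3 = 4; d = -23; 8*(-23)^3 + 9*(-23)^2 + 5*(-23)^1 - 9 = (-97336) + (4761) + (-115) + (-9) = -92699; answer -92699

-92699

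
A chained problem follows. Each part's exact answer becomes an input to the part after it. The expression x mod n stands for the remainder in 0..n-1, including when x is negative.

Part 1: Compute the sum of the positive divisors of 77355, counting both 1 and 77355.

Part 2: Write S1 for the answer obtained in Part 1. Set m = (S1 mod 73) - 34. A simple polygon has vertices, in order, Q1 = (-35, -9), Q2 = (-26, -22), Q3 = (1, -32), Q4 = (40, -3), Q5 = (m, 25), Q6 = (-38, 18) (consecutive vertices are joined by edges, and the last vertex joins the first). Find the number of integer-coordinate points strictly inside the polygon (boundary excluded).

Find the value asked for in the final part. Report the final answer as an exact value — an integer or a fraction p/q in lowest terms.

Part 1: 77355 = 3^4 * 5 * 191; sigma = (1 + 3 + 9 + 27 + 81) * (1 + 5) * (1 + 191) = 121 * 6 * 192 = 139392; answer 139392
Part 2: S1 = 139392; m = 1; cross terms: (-35*-22 - -26*-9)=536, (-26*-32 - 1*-22)=854, (1*-3 - 40*-32)=1277, (40*25 - 1*-3)=1003, (1*18 - -38*25)=968, (-38*-9 - -35*18)=972; twice the area = |5610| = 5610; area = 2805; boundary points = 1 + 1 + 1 + 1 + 1 + 3 = 8; strictly interior points = area - boundary/2 + 1 = 2802; answer 2802

2802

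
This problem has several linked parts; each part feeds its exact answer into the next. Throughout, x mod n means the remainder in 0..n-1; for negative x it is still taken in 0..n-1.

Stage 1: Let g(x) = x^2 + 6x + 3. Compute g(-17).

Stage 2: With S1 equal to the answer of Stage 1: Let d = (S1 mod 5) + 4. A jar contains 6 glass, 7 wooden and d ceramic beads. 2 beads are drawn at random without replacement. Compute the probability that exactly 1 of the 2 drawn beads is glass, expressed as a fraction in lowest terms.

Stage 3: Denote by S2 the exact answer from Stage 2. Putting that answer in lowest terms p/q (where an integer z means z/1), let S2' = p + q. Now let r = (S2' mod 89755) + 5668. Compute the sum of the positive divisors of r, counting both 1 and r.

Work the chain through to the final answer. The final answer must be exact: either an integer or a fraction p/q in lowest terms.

Stage 1: 1*(-17)^2 + 6*(-17)^1 + 3 = (289) + (-102) + (3) = 190; answer 190
Stage 2: S1 = 190; d = 4; total draws C(17,2) = 136; favorable C(6,1)*C(11,1) = 66; P = 33/68; answer 33/68
Stage 3: S2 = 33/68; threaded value p + q = 101; r = 5769; 5769 = 3^2 * 641; sigma = (1 + 3 + 9) * (1 + 641) = 13 * 642 = 8346; answer 8346

8346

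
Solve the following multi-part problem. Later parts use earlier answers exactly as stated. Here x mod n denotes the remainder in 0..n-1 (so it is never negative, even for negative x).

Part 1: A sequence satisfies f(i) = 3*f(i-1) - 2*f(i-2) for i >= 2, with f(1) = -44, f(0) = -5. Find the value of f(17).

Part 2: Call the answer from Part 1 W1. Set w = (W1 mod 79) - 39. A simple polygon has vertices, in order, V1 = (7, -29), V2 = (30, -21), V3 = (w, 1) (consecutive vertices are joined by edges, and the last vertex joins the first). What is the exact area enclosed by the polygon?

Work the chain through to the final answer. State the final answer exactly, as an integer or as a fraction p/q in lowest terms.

529

Part 1: f(2) = 3*(-44) - 2*(-5) = -122; iterating: f(2)=-122, f(3)=-278, f(4)=-590, f(5)=-1214, f(6)=-2462, f(7)=-4958, f(8)=-9950, f(9)=-19934, f(10)=-39902, f(11)=-79838, f(12)=-159710, f(13)=-319454, f(14)=-638942, f(15)=-1277918, f(16)=-2555870, f(17)=-5111774; answer -5111774
Part 2: W1 = -5111774; w = -39; cross terms: (7*-21 - 30*-29)=723, (30*1 - -39*-21)=-789, (-39*-29 - 7*1)=1124; twice the area = |1058| = 1058; area = 529; answer 529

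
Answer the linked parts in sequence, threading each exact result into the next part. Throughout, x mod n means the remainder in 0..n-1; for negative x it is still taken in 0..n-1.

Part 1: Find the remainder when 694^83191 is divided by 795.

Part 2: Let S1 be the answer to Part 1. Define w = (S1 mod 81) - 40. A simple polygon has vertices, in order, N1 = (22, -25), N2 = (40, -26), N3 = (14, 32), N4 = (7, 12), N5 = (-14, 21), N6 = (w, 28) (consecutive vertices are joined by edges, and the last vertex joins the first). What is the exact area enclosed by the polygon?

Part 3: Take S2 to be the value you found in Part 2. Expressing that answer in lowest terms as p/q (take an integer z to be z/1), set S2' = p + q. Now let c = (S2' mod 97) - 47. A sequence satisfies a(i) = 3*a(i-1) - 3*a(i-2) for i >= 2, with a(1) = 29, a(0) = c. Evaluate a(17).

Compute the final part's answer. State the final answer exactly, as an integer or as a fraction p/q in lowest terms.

Part 1: squarings mod 795: 694^1=694, 694^2=661, 694^4=466, 694^8=121, 694^16=331, 694^32=646, 694^64=736, 694^128=301, 694^256=766, 694^512=46, 694^1024=526, 694^2048=16, 694^4096=256, 694^8192=346, 694^16384=466, 694^32768=121, 694^65536=331; 694^83191 = 694^1 * 694^2 * 694^4 * 694^16 * 694^32 * 694^64 * 694^128 * 694^1024 * 694^16384 * 694^65536 = 94 (mod 795); answer 94
Part 2: S1 = 94; w = -27; cross terms: (22*-26 - 40*-25)=428, (40*32 - 14*-26)=1644, (14*12 - 7*32)=-56, (7*21 - -14*12)=315, (-14*28 - -27*21)=175, (-27*-25 - 22*28)=59; twice the area = |2565| = 2565; area = 2565/2; answer 2565/2
Part 3: S2 = 2565/2; threaded value p + q = 2567; c = -2; a(2) = 3*(29) - 3*(-2) = 93; iterating: a(2)=93, a(3)=192, a(4)=297, a(5)=315, a(6)=54, a(7)=-783, a(8)=-2511, a(9)=-5184, a(10)=-8019, a(11)=-8505, a(12)=-1458, a(13)=21141, a(14)=67797, a(15)=139968, a(16)=216513, a(17)=229635; answer 229635

229635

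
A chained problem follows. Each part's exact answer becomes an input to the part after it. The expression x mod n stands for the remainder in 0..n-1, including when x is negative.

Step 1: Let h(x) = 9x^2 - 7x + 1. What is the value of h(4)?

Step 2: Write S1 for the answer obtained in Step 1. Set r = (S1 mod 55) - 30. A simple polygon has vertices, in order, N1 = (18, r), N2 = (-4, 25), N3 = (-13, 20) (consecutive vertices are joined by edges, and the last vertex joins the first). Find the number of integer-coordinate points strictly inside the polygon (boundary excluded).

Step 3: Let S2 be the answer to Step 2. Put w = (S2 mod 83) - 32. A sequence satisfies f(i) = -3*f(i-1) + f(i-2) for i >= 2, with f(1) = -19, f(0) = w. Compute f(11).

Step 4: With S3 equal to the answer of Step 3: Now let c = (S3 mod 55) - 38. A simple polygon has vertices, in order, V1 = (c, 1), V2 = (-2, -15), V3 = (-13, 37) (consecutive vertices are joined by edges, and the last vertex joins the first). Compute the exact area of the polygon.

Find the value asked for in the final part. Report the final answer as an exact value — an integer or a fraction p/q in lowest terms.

640

Step 1: 9*(4)^2 - 7*(4)^1 + 1 = (144) + (-28) + (1) = 117; answer 117
Step 2: S1 = 117; r = -23; cross terms: (18*25 - -4*-23)=358, (-4*20 - -13*25)=245, (-13*-23 - 18*20)=-61; twice the area = |542| = 542; area = 271; boundary points = 2 + 1 + 1 = 4; strictly interior points = area - boundary/2 + 1 = 270; answer 270
Step 3: S2 = 270; w = -11; f(2) = -3*(-19) + 1*(-11) = 46; iterating: f(2)=46, f(3)=-157, f(4)=517, f(5)=-1708, f(6)=5641, f(7)=-18631, f(8)=61534, f(9)=-203233, f(10)=671233, f(11)=-2216932; answer -2216932
Step 4: S3 = -2216932; c = -30; cross terms: (-30*-15 - -2*1)=452, (-2*37 - -13*-15)=-269, (-13*1 - -30*37)=1097; twice the area = |1280| = 1280; area = 640; answer 640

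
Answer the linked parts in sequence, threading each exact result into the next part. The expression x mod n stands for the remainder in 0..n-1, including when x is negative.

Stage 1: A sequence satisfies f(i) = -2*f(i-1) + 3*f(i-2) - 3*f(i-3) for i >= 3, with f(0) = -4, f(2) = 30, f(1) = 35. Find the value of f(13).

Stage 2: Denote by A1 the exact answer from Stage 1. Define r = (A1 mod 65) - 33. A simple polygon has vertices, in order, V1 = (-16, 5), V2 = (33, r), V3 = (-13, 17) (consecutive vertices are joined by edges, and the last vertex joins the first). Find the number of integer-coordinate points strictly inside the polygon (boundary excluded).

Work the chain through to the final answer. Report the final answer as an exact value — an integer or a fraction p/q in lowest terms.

Stage 1: f(3) = -2*(30) + 3*(35) - 3*(-4) = 57; iterating: f(3)=57, f(4)=-129, f(5)=339, f(6)=-1236, f(7)=3876, f(8)=-12477, f(9)=40290, f(10)=-129639, f(11)=417579, f(12)=-1344945, f(13)=4331544; answer 4331544
Stage 2: A1 = 4331544; r = -24; cross terms: (-16*-24 - 33*5)=219, (33*17 - -13*-24)=249, (-13*5 - -16*17)=207; twice the area = |675| = 675; area = 675/2; boundary points = 1 + 1 + 3 = 5; strictly interior points = area - boundary/2 + 1 = 336; answer 336

336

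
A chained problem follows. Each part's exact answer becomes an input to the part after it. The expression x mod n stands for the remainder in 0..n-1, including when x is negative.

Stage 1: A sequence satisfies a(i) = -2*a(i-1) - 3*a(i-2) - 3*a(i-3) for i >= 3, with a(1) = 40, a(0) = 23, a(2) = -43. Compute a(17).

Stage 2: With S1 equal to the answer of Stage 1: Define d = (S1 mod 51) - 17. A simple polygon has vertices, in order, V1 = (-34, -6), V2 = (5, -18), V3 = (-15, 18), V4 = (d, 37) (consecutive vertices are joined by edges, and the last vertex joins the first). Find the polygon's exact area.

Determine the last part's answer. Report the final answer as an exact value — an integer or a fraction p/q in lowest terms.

Stage 1: a(3) = -2*(-43) - 3*(40) - 3*(23) = -103; iterating: a(3)=-103, a(4)=215, a(5)=8, a(6)=-352, a(7)=35, a(8)=962, a(9)=-973, a(10)=-1045, a(11)=2123, a(12)=1808, a(13)=-6850, a(14)=1907, a(15)=11312, a(16)=-7795, a(17)=-24067; answer -24067
Stage 2: S1 = -24067; d = -12; cross terms: (-34*-18 - 5*-6)=642, (5*18 - -15*-18)=-180, (-15*37 - -12*18)=-339, (-12*-6 - -34*37)=1330; twice the area = |1453| = 1453; area = 1453/2; answer 1453/2

1453/2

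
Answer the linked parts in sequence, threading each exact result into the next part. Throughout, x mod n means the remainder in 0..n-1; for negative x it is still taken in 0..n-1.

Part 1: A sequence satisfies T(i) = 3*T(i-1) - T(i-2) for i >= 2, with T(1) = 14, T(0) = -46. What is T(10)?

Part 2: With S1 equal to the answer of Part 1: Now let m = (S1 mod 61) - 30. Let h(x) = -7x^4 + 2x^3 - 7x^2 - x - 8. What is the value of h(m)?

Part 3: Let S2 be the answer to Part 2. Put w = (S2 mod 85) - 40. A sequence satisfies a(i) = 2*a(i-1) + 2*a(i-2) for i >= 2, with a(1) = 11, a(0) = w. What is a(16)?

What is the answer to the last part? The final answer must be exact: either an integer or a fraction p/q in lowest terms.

36700928

Part 1: T(2) = 3*(14) - 1*(-46) = 88; iterating: T(2)=88, T(3)=250, T(4)=662, T(5)=1736, T(6)=4546, T(7)=11902, T(8)=31160, T(9)=81578, T(10)=213574; answer 213574
Part 2: S1 = 213574; m = -17; -7*(-17)^4 + 2*(-17)^3 - 7*(-17)^2 - 1*(-17)^1 - 8 = (-584647) + (-9826) + (-2023) + (17) + (-8) = -596487; answer -596487
Part 3: S2 = -596487; w = 3; a(2) = 2*(11) + 2*(3) = 28; iterating: a(2)=28, a(3)=78, a(4)=212, a(5)=580, a(6)=1584, a(7)=4328, a(8)=11824, a(9)=32304, a(10)=88256, a(11)=241120, a(12)=658752, a(13)=1799744, a(14)=4916992, a(15)=13433472, a(16)=36700928; answer 36700928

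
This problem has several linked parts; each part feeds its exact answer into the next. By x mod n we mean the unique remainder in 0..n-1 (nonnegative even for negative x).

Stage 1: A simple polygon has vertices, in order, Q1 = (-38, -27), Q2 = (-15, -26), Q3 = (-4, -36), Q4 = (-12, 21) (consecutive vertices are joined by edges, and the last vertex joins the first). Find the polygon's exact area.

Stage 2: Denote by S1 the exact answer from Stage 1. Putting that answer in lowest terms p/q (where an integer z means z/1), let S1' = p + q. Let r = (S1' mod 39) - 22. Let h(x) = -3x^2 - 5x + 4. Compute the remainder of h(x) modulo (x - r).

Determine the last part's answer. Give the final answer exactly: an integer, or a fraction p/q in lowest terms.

-134

Stage 1: cross terms: (-38*-26 - -15*-27)=583, (-15*-36 - -4*-26)=436, (-4*21 - -12*-36)=-516, (-12*-27 - -38*21)=1122; twice the area = |1625| = 1625; area = 1625/2; answer 1625/2
Stage 2: S1 = 1625/2; threaded value p + q = 1627; r = 6; remainder = value at the root: -3*(6)^2 - 5*(6)^1 + 4 = (-108) + (-30) + (4) = -134; answer -134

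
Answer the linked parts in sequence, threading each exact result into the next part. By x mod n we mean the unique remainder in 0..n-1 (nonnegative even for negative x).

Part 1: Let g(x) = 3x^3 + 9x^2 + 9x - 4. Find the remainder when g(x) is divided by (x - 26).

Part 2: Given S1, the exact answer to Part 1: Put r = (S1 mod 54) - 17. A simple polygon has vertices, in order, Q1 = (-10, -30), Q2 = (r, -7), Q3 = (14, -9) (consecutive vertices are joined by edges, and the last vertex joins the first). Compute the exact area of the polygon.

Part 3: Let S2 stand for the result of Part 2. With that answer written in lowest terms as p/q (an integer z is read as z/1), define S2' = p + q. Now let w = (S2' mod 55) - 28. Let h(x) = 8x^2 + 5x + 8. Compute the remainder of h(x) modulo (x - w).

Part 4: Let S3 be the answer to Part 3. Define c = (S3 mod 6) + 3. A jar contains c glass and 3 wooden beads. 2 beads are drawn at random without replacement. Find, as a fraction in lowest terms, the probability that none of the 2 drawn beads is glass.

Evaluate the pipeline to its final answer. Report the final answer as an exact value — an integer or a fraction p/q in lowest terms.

Part 1: remainder = value at the root: 3*(26)^3 + 9*(26)^2 + 9*(26)^1 - 4 = (52728) + (6084) + (234) + (-4) = 59042; answer 59042
Part 2: S1 = 59042; r = 3; cross terms: (-10*-7 - 3*-30)=160, (3*-9 - 14*-7)=71, (14*-30 - -10*-9)=-510; twice the area = |-279| = 279; area = 279/2; answer 279/2
Part 3: S2 = 279/2; threaded value p + q = 281; w = -22; remainder = value at the root: 8*(-22)^2 + 5*(-22)^1 + 8 = (3872) + (-110) + (8) = 3770; answer 3770
Part 4: S3 = 3770; c = 5; total draws C(8,2) = 28; favorable C(3,2) = 3; P = 3/28; answer 3/28

3/28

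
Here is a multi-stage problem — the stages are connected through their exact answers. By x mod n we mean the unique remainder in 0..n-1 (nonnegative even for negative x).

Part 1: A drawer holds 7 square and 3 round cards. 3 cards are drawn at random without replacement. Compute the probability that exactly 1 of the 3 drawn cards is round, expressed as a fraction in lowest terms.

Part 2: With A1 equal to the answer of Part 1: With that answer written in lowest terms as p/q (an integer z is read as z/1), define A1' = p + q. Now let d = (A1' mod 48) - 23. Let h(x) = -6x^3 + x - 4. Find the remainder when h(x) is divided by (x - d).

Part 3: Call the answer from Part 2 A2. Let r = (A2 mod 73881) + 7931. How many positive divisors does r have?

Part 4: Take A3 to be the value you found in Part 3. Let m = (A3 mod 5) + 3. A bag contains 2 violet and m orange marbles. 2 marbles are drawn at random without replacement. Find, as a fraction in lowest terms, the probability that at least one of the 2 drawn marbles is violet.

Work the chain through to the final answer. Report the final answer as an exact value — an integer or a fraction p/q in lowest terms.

5/12

Part 1: total draws C(10,3) = 120; favorable C(3,1)*C(7,2) = 63; P = 21/40; answer 21/40
Part 2: A1 = 21/40; threaded value p + q = 61; d = -10; remainder = value at the root: -6*(-10)^3 + 1*(-10)^1 - 4 = (6000) + (-10) + (-4) = 5986; answer 5986
Part 3: A2 = 5986; r = 13917; 13917 = 3 * 4639; number of divisors = (1+1) * (1+1) = 4; answer 4
Part 4: A3 = 4; m = 7; total draws C(9,2) = 36; complement C(7,2) = 21; favorable 36 - 21 = 15; P = 5/12; answer 5/12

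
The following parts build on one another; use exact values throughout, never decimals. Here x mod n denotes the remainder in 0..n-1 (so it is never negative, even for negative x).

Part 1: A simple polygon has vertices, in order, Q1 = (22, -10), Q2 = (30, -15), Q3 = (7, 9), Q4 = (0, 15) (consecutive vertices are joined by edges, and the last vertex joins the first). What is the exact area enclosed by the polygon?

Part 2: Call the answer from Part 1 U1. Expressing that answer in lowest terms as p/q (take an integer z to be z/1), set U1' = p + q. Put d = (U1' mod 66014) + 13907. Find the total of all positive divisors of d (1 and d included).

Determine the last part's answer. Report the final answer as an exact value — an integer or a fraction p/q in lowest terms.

39494

Part 1: cross terms: (22*-15 - 30*-10)=-30, (30*9 - 7*-15)=375, (7*15 - 0*9)=105, (0*-10 - 22*15)=-330; twice the area = |120| = 120; area = 60; answer 60
Part 2: U1 = 60; threaded value p + q = 61; d = 13968; 13968 = 2^4 * 3^2 * 97; sigma = (1 + 2 + 4 + 8 + 16) * (1 + 3 + 9) * (1 + 97) = 31 * 13 * 98 = 39494; answer 39494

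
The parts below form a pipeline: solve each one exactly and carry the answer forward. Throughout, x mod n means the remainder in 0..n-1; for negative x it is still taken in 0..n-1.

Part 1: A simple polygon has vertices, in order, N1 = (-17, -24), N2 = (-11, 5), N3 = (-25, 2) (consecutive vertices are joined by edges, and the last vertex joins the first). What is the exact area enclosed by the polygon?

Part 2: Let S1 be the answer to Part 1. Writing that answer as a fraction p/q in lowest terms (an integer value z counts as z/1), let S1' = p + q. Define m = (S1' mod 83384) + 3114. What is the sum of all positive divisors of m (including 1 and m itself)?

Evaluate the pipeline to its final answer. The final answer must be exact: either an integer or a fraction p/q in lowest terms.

Part 1: cross terms: (-17*5 - -11*-24)=-349, (-11*2 - -25*5)=103, (-25*-24 - -17*2)=634; twice the area = |388| = 388; area = 194; answer 194
Part 2: S1 = 194; threaded value p + q = 195; m = 3309; 3309 = 3 * 1103; sigma = (1 + 3) * (1 + 1103) = 4 * 1104 = 4416; answer 4416

4416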